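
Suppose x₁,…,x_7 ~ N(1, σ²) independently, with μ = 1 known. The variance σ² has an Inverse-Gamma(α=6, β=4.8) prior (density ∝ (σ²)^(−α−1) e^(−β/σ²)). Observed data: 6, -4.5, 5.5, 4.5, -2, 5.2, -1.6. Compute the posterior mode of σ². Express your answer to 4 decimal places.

σ̂²_MAP = 6.2262

Sum of squared deviations about the known mean: SS = (6−1)² + (-4.5−1)² + (5.5−1)² + (4.5−1)² + (-2−1)² + (5.2−1)² + (-1.6−1)² = 121.15.
The Normal likelihood contributes (σ²)^(−n/2) exp(−SS/(2σ²)), so the posterior is Inverse-Gamma(α + n/2, β + SS/2) = Inverse-Gamma(9.5, 65.375).
The mode of Inverse-Gamma(a, b) is b/(a+1) = 65.375/10.5 ≈ 6.2262.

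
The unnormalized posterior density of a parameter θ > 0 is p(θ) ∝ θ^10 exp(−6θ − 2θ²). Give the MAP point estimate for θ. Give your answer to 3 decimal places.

θ̂_MAP = 1.000

ℓ'(θ) = 10/θ − 6 − 4θ. Setting this to zero and multiplying by θ: 4θ² + 6θ − 10 = 0.
θ = (−6 + √(6² + 4·4·10)) / (2·4) = (−6 + √196) / 8 = (−6 + 14)/8 = 1.
ℓ''(θ) = −10/θ² − 4 < 0, confirming a maximum.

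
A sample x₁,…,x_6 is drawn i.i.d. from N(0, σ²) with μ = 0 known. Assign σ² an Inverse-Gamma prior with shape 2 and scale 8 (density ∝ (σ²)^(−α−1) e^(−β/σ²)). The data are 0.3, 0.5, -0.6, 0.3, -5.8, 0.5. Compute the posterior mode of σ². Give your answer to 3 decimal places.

σ̂²_MAP = 4.223

Sum of squared deviations about the known mean: SS = (0.3−0)² + (0.5−0)² + (-0.6−0)² + (0.3−0)² + (-5.8−0)² + (0.5−0)² = 34.68.
The Normal likelihood contributes (σ²)^(−n/2) exp(−SS/(2σ²)), so the posterior is Inverse-Gamma(α + n/2, β + SS/2) = Inverse-Gamma(5, 25.34).
The mode of Inverse-Gamma(a, b) is b/(a+1) = 25.34/6 ≈ 4.223.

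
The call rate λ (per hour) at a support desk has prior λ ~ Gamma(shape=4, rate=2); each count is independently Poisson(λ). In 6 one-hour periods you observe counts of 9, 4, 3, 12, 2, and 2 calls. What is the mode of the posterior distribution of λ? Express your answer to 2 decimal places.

Σxᵢ = 9+4+3+12+2+2 = 32, with n = 6.
Posterior ∝ λ^3e^(−2λ) · λ^32e^(−6λ) = λ^35e^(−8λ), i.e. Gamma(shape=36, rate=8).
The mode of a Gamma(a, b) with a ≥ 1 (shape–rate) is (a−1)/b = 35/8 ≈ 4.38.

λ̂_MAP = 4.38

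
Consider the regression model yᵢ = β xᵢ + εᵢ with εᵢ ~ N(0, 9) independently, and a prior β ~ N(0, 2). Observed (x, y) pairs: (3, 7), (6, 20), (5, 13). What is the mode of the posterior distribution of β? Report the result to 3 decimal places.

β̂_MAP = 2.765

log p(β | y) = −Σ(yᵢ − βxᵢ)²/(2·9) − β²/(2·2) + const.
Setting the derivative to zero: Σxᵢ(yᵢ − βxᵢ)/9 − β/2 = 0, so β = Σxᵢyᵢ / (Σxᵢ² + σ²/τ²).
Σxᵢyᵢ = 3·7 + 6·20 + 5·13 = 206; Σxᵢ² = 70; σ²/τ² = 4.5.
β̂_MAP = 206 / (70 + 4.5) = 206/74.5 ≈ 2.765.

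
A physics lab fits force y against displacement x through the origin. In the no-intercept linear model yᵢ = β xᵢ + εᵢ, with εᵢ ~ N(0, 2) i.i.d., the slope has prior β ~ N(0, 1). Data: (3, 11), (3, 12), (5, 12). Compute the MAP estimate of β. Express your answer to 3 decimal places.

log p(β | y) = −Σ(yᵢ − βxᵢ)²/(2·2) − β²/(2·1) + const.
Setting the derivative to zero: Σxᵢ(yᵢ − βxᵢ)/2 − β/1 = 0, so β = Σxᵢyᵢ / (Σxᵢ² + σ²/τ²).
Σxᵢyᵢ = 3·11 + 3·12 + 5·12 = 129; Σxᵢ² = 43; σ²/τ² = 2.
β̂_MAP = 129 / (43 + 2) = 129/45 ≈ 2.867.

β̂_MAP = 2.867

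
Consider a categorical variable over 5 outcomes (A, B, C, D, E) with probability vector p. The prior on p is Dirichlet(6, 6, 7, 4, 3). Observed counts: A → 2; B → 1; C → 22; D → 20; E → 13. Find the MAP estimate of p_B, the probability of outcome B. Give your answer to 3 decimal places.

MAP estimate of p_B = 0.076

The posterior is Dirichlet(αᵢ + nᵢ) = Dirichlet(8, 7, 29, 24, 16).
For a Dirichlet(a₁,…,a_K) with all aᵢ > 1, the mode has j-th component (aⱼ − 1)/(Σaᵢ − K).
Here Σaᵢ = 84 and K = 5, so p_B = (7 − 1)/(84 − 5) = 6/79 ≈ 0.076.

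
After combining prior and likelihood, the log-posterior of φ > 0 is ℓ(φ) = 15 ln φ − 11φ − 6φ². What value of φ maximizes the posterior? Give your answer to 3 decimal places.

φ̂_MAP = 0.750

ℓ'(φ) = 15/φ − 11 − 12φ. Setting this to zero and multiplying by φ: 12φ² + 11φ − 15 = 0.
φ = (−11 + √(11² + 4·12·15)) / (2·12) = (−11 + √841) / 24 = (−11 + 29)/24 = 3/4.
ℓ''(φ) = −15/φ² − 12 < 0, confirming a maximum.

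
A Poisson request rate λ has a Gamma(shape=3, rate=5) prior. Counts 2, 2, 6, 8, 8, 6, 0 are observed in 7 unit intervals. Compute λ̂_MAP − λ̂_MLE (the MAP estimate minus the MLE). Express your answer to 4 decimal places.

Σxᵢ = 32. Posterior is Gamma(35, 12); MAP = (35−1)/12 = 34/12 ≈ 2.83333.
MLE = x̄ = 32/7 ≈ 4.57143.
Difference = 34/12 − 32/7 = -73/42 ≈ -1.7381.

MAP − MLE = -1.7381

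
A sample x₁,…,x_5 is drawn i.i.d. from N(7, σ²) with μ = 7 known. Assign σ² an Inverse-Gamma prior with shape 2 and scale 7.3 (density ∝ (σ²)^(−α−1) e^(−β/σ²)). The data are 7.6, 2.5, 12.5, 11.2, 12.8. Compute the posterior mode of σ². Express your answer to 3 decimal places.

Sum of squared deviations about the known mean: SS = (7.6−7)² + (2.5−7)² + (12.5−7)² + (11.2−7)² + (12.8−7)² = 102.14.
The Normal likelihood contributes (σ²)^(−n/2) exp(−SS/(2σ²)), so the posterior is Inverse-Gamma(α + n/2, β + SS/2) = Inverse-Gamma(4.5, 58.37).
The mode of Inverse-Gamma(a, b) is b/(a+1) = 58.37/5.5 ≈ 10.613.

σ̂²_MAP = 10.613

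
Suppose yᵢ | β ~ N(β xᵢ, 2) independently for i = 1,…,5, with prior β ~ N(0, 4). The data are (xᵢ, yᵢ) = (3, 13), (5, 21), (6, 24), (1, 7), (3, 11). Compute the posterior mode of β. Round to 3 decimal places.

β̂_MAP = 4.075

log p(β | y) = −Σ(yᵢ − βxᵢ)²/(2·2) − β²/(2·4) + const.
Setting the derivative to zero: Σxᵢ(yᵢ − βxᵢ)/2 − β/4 = 0, so β = Σxᵢyᵢ / (Σxᵢ² + σ²/τ²).
Σxᵢyᵢ = 3·13 + 5·21 + 6·24 + 1·7 + 3·11 = 328; Σxᵢ² = 80; σ²/τ² = 0.5.
β̂_MAP = 328 / (80 + 0.5) = 328/80.5 ≈ 4.075.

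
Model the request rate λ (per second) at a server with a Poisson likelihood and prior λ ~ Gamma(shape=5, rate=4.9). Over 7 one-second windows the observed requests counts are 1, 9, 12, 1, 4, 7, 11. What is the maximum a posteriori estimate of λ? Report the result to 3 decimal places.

Σxᵢ = 1+9+12+1+4+7+11 = 45, with n = 7.
Posterior ∝ λ^4e^(−4.9λ) · λ^45e^(−7λ) = λ^49e^(−11.9λ), i.e. Gamma(shape=50, rate=11.9).
The mode of a Gamma(a, b) with a ≥ 1 (shape–rate) is (a−1)/b = 49/11.9 ≈ 4.118.

λ̂_MAP = 4.118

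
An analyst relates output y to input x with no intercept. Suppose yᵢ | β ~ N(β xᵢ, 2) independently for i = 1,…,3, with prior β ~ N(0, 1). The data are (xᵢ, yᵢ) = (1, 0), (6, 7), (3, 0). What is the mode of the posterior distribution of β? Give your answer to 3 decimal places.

β̂_MAP = 0.875

log p(β | y) = −Σ(yᵢ − βxᵢ)²/(2·2) − β²/(2·1) + const.
Setting the derivative to zero: Σxᵢ(yᵢ − βxᵢ)/2 − β/1 = 0, so β = Σxᵢyᵢ / (Σxᵢ² + σ²/τ²).
Σxᵢyᵢ = 1·0 + 6·7 + 3·0 = 42; Σxᵢ² = 46; σ²/τ² = 2.
β̂_MAP = 42 / (46 + 2) = 42/48 ≈ 0.875.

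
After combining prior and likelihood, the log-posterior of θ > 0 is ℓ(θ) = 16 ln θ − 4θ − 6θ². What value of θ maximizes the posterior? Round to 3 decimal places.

θ̂_MAP = 1.000

ℓ'(θ) = 16/θ − 4 − 12θ. Setting this to zero and multiplying by θ: 12θ² + 4θ − 16 = 0.
θ = (−4 + √(4² + 4·12·16)) / (2·12) = (−4 + √784) / 24 = (−4 + 28)/24 = 1.
ℓ''(θ) = −16/θ² − 12 < 0, confirming a maximum.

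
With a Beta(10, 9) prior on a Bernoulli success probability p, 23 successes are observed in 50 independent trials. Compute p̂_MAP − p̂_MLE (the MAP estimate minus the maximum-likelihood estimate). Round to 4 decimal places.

Posterior is Beta(33, 36); MAP = (33−1)/(69−2) = 32/67 ≈ 0.47761.
MLE ignores the prior: p̂_MLE = k/n = 23/50 ≈ 0.46000.
Difference = 32/67 − 23/50 = 59/3350 ≈ 0.0176.

MAP − MLE = 0.0176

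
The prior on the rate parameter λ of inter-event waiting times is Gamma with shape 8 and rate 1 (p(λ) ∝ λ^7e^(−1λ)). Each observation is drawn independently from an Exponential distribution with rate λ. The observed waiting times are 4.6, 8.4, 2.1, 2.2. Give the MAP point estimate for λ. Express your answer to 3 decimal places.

The Exponential(rate=λ) likelihood is ∝ λ^n e^(−λΣtᵢ). Here n = 4 and Σtᵢ = 4.6 + 8.4 + 2.1 + 2.2 = 17.3.
Posterior ∝ λ^7e^(−1λ) · λ^4e^(−17.3λ) = λ^11e^(−18.3λ), i.e. Gamma(12, 18.3).
Mode = (a−1)/b = 11/18.3 ≈ 0.601.

λ̂_MAP = 0.601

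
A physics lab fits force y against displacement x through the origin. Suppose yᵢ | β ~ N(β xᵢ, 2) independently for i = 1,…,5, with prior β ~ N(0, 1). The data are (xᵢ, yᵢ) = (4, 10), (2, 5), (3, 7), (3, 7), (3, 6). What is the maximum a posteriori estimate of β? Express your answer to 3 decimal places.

β̂_MAP = 2.245

log p(β | y) = −Σ(yᵢ − βxᵢ)²/(2·2) − β²/(2·1) + const.
Setting the derivative to zero: Σxᵢ(yᵢ − βxᵢ)/2 − β/1 = 0, so β = Σxᵢyᵢ / (Σxᵢ² + σ²/τ²).
Σxᵢyᵢ = 4·10 + 2·5 + 3·7 + 3·7 + 3·6 = 110; Σxᵢ² = 47; σ²/τ² = 2.
β̂_MAP = 110 / (47 + 2) = 110/49 ≈ 2.245.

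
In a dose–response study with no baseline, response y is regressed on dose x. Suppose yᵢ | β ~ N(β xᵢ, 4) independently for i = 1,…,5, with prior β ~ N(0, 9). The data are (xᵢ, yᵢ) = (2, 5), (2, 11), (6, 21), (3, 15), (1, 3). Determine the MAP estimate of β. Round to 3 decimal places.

β̂_MAP = 3.784

log p(β | y) = −Σ(yᵢ − βxᵢ)²/(2·4) − β²/(2·9) + const.
Setting the derivative to zero: Σxᵢ(yᵢ − βxᵢ)/4 − β/9 = 0, so β = Σxᵢyᵢ / (Σxᵢ² + σ²/τ²).
Σxᵢyᵢ = 2·5 + 2·11 + 6·21 + 3·15 + 1·3 = 206; Σxᵢ² = 54; σ²/τ² = 4/9.
β̂_MAP = 206 / (54 + 4/9) = 206/(490/9) = 927/245 ≈ 3.784.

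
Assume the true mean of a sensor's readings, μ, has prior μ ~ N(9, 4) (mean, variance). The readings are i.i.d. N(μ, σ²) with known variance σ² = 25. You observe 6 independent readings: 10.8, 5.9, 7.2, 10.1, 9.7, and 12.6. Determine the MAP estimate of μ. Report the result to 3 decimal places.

n = 6; x̄ = (10.8 + 5.9 + 7.2 + 10.1 + 9.7 + 12.6)/6 = 56.3/6 = 563/60 ≈ 9.3833.
For a Normal prior and Normal likelihood with known variance, the posterior is Normal; its mode equals its mean, the precision-weighted average.
Prior precision 1/σ₀² = 1/4 = 0.25; data precision n/σ² = 6/25 = 0.24.
μ̂ = (0.25·9 + 0.24·(563/60)) / (0.25 + 0.24) = 4.502/0.49 = 2251/245 ≈ 9.188.

μ̂_MAP = 9.188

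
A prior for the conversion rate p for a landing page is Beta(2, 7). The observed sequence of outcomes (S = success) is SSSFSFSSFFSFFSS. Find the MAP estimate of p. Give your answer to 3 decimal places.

Prior: Beta(2, 7).
Data: 9 successes in 15 trials (from the sequence). The binomial likelihood contributes p^9(1−p)^6, so the posterior is Beta(2+9, 7+6) = Beta(11, 13).
For Beta(a, b) with a, b > 1 the mode is (a−1)/(a+b−2) = 10/22 ≈ 0.455.

p̂_MAP = 0.455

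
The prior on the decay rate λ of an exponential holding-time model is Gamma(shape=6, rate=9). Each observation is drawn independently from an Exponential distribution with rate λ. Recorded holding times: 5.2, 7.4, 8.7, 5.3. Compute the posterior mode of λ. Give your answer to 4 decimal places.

The Exponential(rate=λ) likelihood is ∝ λ^n e^(−λΣtᵢ). Here n = 4 and Σtᵢ = 5.2 + 7.4 + 8.7 + 5.3 = 26.6.
Posterior ∝ λ^5e^(−9λ) · λ^4e^(−26.6λ) = λ^9e^(−35.6λ), i.e. Gamma(10, 35.6).
Mode = (a−1)/b = 9/35.6 ≈ 0.2528.

λ̂_MAP = 0.2528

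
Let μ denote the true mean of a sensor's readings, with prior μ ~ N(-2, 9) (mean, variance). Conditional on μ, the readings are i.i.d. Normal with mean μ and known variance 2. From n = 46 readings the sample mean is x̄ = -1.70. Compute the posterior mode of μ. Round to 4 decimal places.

n = 46, x̄ = -1.70.
For a Normal prior and Normal likelihood with known variance, the posterior is Normal; its mode equals its mean, the precision-weighted average.
Prior precision 1/σ₀² = 1/9; data precision n/σ² = 46/2 = 23.
μ̂ = ((1/9)·(-2) + 23·(-1.7)) / (1/9 + 23) = (-3539/90)/(208/9) = -3539/2080 ≈ -1.7014.

μ̂_MAP = -1.7014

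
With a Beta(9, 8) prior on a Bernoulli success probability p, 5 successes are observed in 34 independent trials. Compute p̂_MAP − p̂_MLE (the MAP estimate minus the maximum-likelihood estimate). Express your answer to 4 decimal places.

Posterior is Beta(14, 37); MAP = (14−1)/(51−2) = 13/49 ≈ 0.26531.
MLE ignores the prior: p̂_MLE = k/n = 5/34 ≈ 0.14706.
Difference = 13/49 − 5/34 = 197/1666 ≈ 0.1182.

MAP − MLE = 0.1182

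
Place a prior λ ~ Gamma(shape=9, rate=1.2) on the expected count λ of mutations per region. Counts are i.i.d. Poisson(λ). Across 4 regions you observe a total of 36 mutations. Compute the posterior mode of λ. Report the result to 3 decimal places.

λ̂_MAP = 8.462

Σxᵢ = 36, n = 4.
Posterior ∝ λ^8e^(−1.2λ) · λ^36e^(−4λ) = λ^44e^(−5.2λ), i.e. Gamma(shape=45, rate=5.2).
The mode of a Gamma(a, b) with a ≥ 1 (shape–rate) is (a−1)/b = 44/5.2 ≈ 8.462.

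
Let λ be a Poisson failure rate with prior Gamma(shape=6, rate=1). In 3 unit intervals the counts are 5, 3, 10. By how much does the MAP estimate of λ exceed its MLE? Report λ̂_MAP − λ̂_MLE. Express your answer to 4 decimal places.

Σxᵢ = 18. Posterior is Gamma(24, 4); MAP = (24−1)/4 = 23/4 ≈ 5.75000.
MLE = x̄ = 18/3 ≈ 6.00000.
Difference = 23/4 − 18/3 = -1/4 ≈ -0.2500.

MAP − MLE = -0.2500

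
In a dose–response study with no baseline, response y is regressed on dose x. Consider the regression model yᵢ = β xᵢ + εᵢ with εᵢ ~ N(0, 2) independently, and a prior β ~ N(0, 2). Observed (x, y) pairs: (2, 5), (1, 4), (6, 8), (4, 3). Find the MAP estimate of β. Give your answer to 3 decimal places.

β̂_MAP = 1.276

log p(β | y) = −Σ(yᵢ − βxᵢ)²/(2·2) − β²/(2·2) + const.
Setting the derivative to zero: Σxᵢ(yᵢ − βxᵢ)/2 − β/2 = 0, so β = Σxᵢyᵢ / (Σxᵢ² + σ²/τ²).
Σxᵢyᵢ = 2·5 + 1·4 + 6·8 + 4·3 = 74; Σxᵢ² = 57; σ²/τ² = 1.
β̂_MAP = 74 / (57 + 1) = 74/58 ≈ 1.276.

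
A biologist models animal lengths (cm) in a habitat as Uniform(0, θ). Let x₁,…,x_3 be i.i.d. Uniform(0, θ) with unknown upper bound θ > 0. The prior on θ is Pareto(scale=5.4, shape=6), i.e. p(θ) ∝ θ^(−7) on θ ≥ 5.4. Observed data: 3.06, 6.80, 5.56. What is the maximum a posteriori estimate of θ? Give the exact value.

The Uniform(0, θ) likelihood is θ^(−n) for θ ≥ max(xᵢ), zero otherwise. Here max(xᵢ) = 6.80.
Posterior ∝ θ^(−7) · θ^(−3) = θ^(−10) on θ ≥ max(5.4, 6.80) = 6.80.
This density is strictly decreasing in θ, so the posterior mode lies at the lower boundary of the support.

θ̂_MAP = 6.80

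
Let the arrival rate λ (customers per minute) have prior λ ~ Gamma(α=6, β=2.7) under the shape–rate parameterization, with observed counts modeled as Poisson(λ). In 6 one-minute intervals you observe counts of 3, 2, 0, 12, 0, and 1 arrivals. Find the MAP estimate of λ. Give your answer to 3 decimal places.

λ̂_MAP = 2.644

Σxᵢ = 3+2+0+12+0+1 = 18, with n = 6.
Posterior ∝ λ^5e^(−2.7λ) · λ^18e^(−6λ) = λ^23e^(−8.7λ), i.e. Gamma(shape=24, rate=8.7).
The mode of a Gamma(a, b) with a ≥ 1 (shape–rate) is (a−1)/b = 23/8.7 ≈ 2.644.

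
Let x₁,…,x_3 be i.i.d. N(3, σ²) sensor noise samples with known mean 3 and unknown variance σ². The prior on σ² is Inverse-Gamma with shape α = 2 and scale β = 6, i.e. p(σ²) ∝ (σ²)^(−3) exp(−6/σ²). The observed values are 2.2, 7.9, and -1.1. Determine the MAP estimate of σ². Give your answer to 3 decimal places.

Sum of squared deviations about the known mean: SS = (2.2−3)² + (7.9−3)² + (-1.1−3)² = 41.46.
The Normal likelihood contributes (σ²)^(−n/2) exp(−SS/(2σ²)), so the posterior is Inverse-Gamma(α + n/2, β + SS/2) = Inverse-Gamma(3.5, 26.73).
The mode of Inverse-Gamma(a, b) is b/(a+1) = 26.73/4.5 ≈ 5.940.

σ̂²_MAP = 5.940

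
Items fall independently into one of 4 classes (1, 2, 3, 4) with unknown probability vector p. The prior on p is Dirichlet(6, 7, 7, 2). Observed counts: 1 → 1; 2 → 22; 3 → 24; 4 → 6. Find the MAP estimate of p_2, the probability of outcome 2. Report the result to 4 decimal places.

MAP estimate: 0.3944

The posterior is Dirichlet(αᵢ + nᵢ) = Dirichlet(7, 29, 31, 8).
For a Dirichlet(a₁,…,a_K) with all aᵢ > 1, the mode has j-th component (aⱼ − 1)/(Σaᵢ − K).
Here Σaᵢ = 75 and K = 4, so p_2 = (29 − 1)/(75 − 4) = 28/71 ≈ 0.3944.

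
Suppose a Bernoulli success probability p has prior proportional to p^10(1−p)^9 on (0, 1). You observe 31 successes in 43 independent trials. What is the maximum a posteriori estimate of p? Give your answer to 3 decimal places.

p̂_MAP = 0.661

The prior density ∝ p^10(1−p)^9 is the kernel of Beta(11, 10).
Data: 31 successes in 43 trials. The binomial likelihood contributes p^31(1−p)^12, so the posterior is Beta(11+31, 10+12) = Beta(42, 22).
For Beta(a, b) with a, b > 1 the mode is (a−1)/(a+b−2) = 41/62 ≈ 0.661.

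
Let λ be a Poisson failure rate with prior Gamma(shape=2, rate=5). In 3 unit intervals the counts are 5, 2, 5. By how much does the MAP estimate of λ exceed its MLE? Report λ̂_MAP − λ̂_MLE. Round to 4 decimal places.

Σxᵢ = 12. Posterior is Gamma(14, 8); MAP = (14−1)/8 = 13/8 ≈ 1.62500.
MLE = x̄ = 12/3 ≈ 4.00000.
Difference = 13/8 − 12/3 = -19/8 ≈ -2.3750.

MAP − MLE = -2.3750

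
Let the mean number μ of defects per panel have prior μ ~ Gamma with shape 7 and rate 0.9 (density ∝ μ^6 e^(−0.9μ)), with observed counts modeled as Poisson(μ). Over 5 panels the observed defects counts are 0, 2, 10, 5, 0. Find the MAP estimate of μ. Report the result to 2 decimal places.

μ̂_MAP = 3.90

Σxᵢ = 0+2+10+5+0 = 17, with n = 5.
Posterior ∝ μ^6e^(−0.9μ) · μ^17e^(−5μ) = μ^23e^(−5.9μ), i.e. Gamma(shape=24, rate=5.9).
The mode of a Gamma(a, b) with a ≥ 1 (shape–rate) is (a−1)/b = 23/5.9 ≈ 3.90.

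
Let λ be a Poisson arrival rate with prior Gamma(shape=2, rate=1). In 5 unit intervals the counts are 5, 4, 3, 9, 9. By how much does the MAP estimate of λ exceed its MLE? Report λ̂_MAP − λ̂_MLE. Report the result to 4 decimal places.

MAP − MLE = -0.8333

Σxᵢ = 30. Posterior is Gamma(32, 6); MAP = (32−1)/6 = 31/6 ≈ 5.16667.
MLE = x̄ = 30/5 ≈ 6.00000.
Difference = 31/6 − 30/5 = -5/6 ≈ -0.8333.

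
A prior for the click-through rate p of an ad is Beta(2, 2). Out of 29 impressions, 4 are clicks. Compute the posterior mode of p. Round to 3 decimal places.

p̂_MAP = 0.161

Prior: Beta(2, 2).
Data: 4 successes in 29 trials. The binomial likelihood contributes p^4(1−p)^25, so the posterior is Beta(2+4, 2+25) = Beta(6, 27).
For Beta(a, b) with a, b > 1 the mode is (a−1)/(a+b−2) = 5/31 ≈ 0.161.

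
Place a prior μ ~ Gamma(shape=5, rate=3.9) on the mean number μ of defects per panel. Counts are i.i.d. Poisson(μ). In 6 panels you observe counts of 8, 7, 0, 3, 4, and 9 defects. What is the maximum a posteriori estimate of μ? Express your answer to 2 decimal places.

μ̂_MAP = 3.54

Σxᵢ = 8+7+0+3+4+9 = 31, with n = 6.
Posterior ∝ μ^4e^(−3.9μ) · μ^31e^(−6μ) = μ^35e^(−9.9μ), i.e. Gamma(shape=36, rate=9.9).
The mode of a Gamma(a, b) with a ≥ 1 (shape–rate) is (a−1)/b = 35/9.9 ≈ 3.54.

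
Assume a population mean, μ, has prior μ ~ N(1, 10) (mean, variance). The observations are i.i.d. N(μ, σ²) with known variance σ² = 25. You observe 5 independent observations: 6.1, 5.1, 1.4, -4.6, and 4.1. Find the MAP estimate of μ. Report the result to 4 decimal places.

n = 5; x̄ = (6.1 + 5.1 + 1.4 + (-4.6) + 4.1)/5 = 12.1/5 = 2.42.
For a Normal prior and Normal likelihood with known variance, the posterior is Normal; its mode equals its mean, the precision-weighted average.
Prior precision 1/σ₀² = 1/10 = 0.1; data precision n/σ² = 5/25 = 0.2.
μ̂ = (0.1·1 + 0.2·2.42) / (0.1 + 0.2) = 0.584/0.3 = 146/75 ≈ 1.9467.

μ̂_MAP = 1.9467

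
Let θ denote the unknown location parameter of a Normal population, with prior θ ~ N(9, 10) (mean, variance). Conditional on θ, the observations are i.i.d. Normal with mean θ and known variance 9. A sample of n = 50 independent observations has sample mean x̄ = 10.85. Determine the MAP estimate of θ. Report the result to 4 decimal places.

n = 50, x̄ = 10.85.
For a Normal prior and Normal likelihood with known variance, the posterior is Normal; its mode equals its mean, the precision-weighted average.
Prior precision 1/σ₀² = 1/10 = 0.1; data precision n/σ² = 50/9.
θ̂ = (0.1·9 + (50/9)·10.85) / (0.1 + 50/9) = (2753/45)/(509/90) = 5506/509 ≈ 10.8173.

θ̂_MAP = 10.8173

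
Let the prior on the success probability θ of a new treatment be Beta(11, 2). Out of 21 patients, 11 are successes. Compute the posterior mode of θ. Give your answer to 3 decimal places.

θ̂_MAP = 0.656

Prior: Beta(11, 2).
Data: 11 successes in 21 trials. The binomial likelihood contributes θ^11(1−θ)^10, so the posterior is Beta(11+11, 2+10) = Beta(22, 12).
For Beta(a, b) with a, b > 1 the mode is (a−1)/(a+b−2) = 21/32 ≈ 0.656.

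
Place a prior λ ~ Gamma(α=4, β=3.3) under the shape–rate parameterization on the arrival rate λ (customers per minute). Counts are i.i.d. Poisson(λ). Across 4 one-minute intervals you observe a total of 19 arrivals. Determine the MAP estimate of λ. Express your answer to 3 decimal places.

λ̂_MAP = 3.014

Σxᵢ = 19, n = 4.
Posterior ∝ λ^3e^(−3.3λ) · λ^19e^(−4λ) = λ^22e^(−7.3λ), i.e. Gamma(shape=23, rate=7.3).
The mode of a Gamma(a, b) with a ≥ 1 (shape–rate) is (a−1)/b = 22/7.3 ≈ 3.014.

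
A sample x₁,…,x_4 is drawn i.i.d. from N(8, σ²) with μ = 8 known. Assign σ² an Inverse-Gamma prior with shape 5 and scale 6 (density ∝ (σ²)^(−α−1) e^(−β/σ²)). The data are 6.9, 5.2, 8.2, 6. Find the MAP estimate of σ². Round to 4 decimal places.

σ̂²_MAP = 1.5681

Sum of squared deviations about the known mean: SS = (6.9−8)² + (5.2−8)² + (8.2−8)² + (6−8)² = 13.09.
The Normal likelihood contributes (σ²)^(−n/2) exp(−SS/(2σ²)), so the posterior is Inverse-Gamma(α + n/2, β + SS/2) = Inverse-Gamma(7, 12.545).
The mode of Inverse-Gamma(a, b) is b/(a+1) = 12.545/8 ≈ 1.5681.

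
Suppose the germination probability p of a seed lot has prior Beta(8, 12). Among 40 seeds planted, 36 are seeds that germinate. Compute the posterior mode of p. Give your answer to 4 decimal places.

p̂_MAP = 0.7414

Prior: Beta(8, 12).
Data: 36 successes in 40 trials. The binomial likelihood contributes p^36(1−p)^4, so the posterior is Beta(8+36, 12+4) = Beta(44, 16).
For Beta(a, b) with a, b > 1 the mode is (a−1)/(a+b−2) = 43/58 ≈ 0.7414.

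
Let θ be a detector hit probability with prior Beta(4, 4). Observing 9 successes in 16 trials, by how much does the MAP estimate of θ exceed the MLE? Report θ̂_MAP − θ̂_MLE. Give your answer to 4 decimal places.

Posterior is Beta(13, 11); MAP = (13−1)/(24−2) = 12/22 ≈ 0.54545.
MLE ignores the prior: θ̂_MLE = k/n = 9/16 ≈ 0.56250.
Difference = 12/22 − 9/16 = -3/176 ≈ -0.0170.

MAP − MLE = -0.0170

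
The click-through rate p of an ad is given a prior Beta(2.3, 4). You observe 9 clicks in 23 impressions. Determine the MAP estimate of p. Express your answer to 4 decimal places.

Prior: Beta(2.3, 4).
Data: 9 successes in 23 trials. The binomial likelihood contributes p^9(1−p)^14, so the posterior is Beta(2.3+9, 4+14) = Beta(11.3, 18).
For Beta(a, b) with a, b > 1 the mode is (a−1)/(a+b−2) = 10.3/27.3 ≈ 0.3773.

p̂_MAP = 0.3773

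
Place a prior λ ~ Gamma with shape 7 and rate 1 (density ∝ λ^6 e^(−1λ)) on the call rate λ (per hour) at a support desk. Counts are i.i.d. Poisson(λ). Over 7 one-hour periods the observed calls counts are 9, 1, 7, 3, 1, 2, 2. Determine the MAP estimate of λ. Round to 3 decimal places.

λ̂_MAP = 3.875

Σxᵢ = 9+1+7+3+1+2+2 = 25, with n = 7.
Posterior ∝ λ^6e^(−1λ) · λ^25e^(−7λ) = λ^31e^(−8λ), i.e. Gamma(shape=32, rate=8).
The mode of a Gamma(a, b) with a ≥ 1 (shape–rate) is (a−1)/b = 31/8 ≈ 3.875.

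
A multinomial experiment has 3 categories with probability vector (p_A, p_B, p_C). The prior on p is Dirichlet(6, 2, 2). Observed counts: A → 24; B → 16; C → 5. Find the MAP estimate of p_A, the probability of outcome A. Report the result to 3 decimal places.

MAP estimate of p_A = 0.558

The posterior is Dirichlet(αᵢ + nᵢ) = Dirichlet(30, 18, 7).
For a Dirichlet(a₁,…,a_K) with all aᵢ > 1, the mode has j-th component (aⱼ − 1)/(Σaᵢ − K).
Here Σaᵢ = 55 and K = 3, so p_A = (30 − 1)/(55 − 3) = 29/52 ≈ 0.558.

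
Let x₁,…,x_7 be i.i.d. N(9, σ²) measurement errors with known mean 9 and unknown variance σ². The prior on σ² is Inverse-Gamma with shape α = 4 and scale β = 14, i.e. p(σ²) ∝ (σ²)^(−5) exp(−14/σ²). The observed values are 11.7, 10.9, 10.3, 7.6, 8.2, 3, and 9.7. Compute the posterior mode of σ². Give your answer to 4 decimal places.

Sum of squared deviations about the known mean: SS = (11.7−9)² + (10.9−9)² + (10.3−9)² + (7.6−9)² + (8.2−9)² + (3−9)² + (9.7−9)² = 51.68.
The Normal likelihood contributes (σ²)^(−n/2) exp(−SS/(2σ²)), so the posterior is Inverse-Gamma(α + n/2, β + SS/2) = Inverse-Gamma(7.5, 39.84).
The mode of Inverse-Gamma(a, b) is b/(a+1) = 39.84/8.5 ≈ 4.6871.

σ̂²_MAP = 4.6871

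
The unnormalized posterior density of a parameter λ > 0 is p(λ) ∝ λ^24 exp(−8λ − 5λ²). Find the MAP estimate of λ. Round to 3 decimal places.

λ̂_MAP = 1.200

ℓ'(λ) = 24/λ − 8 − 10λ. Setting this to zero and multiplying by λ: 10λ² + 8λ − 24 = 0.
λ = (−8 + √(8² + 4·10·24)) / (2·10) = (−8 + √1024) / 20 = (−8 + 32)/20 = 6/5.
ℓ''(λ) = −24/λ² − 10 < 0, confirming a maximum.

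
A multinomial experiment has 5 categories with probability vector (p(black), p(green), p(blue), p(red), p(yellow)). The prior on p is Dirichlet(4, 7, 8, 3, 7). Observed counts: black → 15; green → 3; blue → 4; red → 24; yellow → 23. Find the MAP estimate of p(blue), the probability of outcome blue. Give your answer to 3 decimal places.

The posterior is Dirichlet(αᵢ + nᵢ) = Dirichlet(19, 10, 12, 27, 30).
For a Dirichlet(a₁,…,a_K) with all aᵢ > 1, the mode has j-th component (aⱼ − 1)/(Σaᵢ − K).
Here Σaᵢ = 98 and K = 5, so p(blue) = (12 − 1)/(98 − 5) = 11/93 ≈ 0.118.

MAP estimate of p(blue) = 0.118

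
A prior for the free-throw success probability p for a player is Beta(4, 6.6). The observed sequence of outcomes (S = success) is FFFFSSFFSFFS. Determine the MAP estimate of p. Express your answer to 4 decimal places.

p̂_MAP = 0.3398

Prior: Beta(4, 6.6).
Data: 4 successes in 12 trials (from the sequence). The binomial likelihood contributes p^4(1−p)^8, so the posterior is Beta(4+4, 6.6+8) = Beta(8, 14.6).
For Beta(a, b) with a, b > 1 the mode is (a−1)/(a+b−2) = 7/20.6 ≈ 0.3398.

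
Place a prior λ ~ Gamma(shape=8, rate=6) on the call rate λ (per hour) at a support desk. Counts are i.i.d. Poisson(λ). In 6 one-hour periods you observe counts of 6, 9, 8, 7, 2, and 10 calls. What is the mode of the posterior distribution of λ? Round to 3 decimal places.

Σxᵢ = 6+9+8+7+2+10 = 42, with n = 6.
Posterior ∝ λ^7e^(−6λ) · λ^42e^(−6λ) = λ^49e^(−12λ), i.e. Gamma(shape=50, rate=12).
The mode of a Gamma(a, b) with a ≥ 1 (shape–rate) is (a−1)/b = 49/12 ≈ 4.083.

λ̂_MAP = 4.083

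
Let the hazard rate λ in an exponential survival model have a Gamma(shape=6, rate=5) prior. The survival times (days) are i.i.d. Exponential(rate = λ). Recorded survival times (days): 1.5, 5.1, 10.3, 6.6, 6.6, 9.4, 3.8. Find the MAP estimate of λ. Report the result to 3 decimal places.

The Exponential(rate=λ) likelihood is ∝ λ^n e^(−λΣtᵢ). Here n = 7 and Σtᵢ = 1.5 + 5.1 + 10.3 + 6.6 + 6.6 + 9.4 + 3.8 = 43.3.
Posterior ∝ λ^5e^(−5λ) · λ^7e^(−43.3λ) = λ^12e^(−48.3λ), i.e. Gamma(13, 48.3).
Mode = (a−1)/b = 12/48.3 ≈ 0.248.

λ̂_MAP = 0.248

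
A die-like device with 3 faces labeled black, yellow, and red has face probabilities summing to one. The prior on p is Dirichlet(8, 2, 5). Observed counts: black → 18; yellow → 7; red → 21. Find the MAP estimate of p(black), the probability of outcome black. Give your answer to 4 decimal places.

The posterior is Dirichlet(αᵢ + nᵢ) = Dirichlet(26, 9, 26).
For a Dirichlet(a₁,…,a_K) with all aᵢ > 1, the mode has j-th component (aⱼ − 1)/(Σaᵢ − K).
Here Σaᵢ = 61 and K = 3, so p(black) = (26 − 1)/(61 − 3) = 25/58 ≈ 0.4310.

MAP estimate of p(black) = 0.4310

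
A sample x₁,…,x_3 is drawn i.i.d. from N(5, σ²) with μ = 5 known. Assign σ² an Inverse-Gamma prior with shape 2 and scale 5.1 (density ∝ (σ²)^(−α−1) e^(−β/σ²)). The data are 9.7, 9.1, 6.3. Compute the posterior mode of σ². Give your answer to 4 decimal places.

Sum of squared deviations about the known mean: SS = (9.7−5)² + (9.1−5)² + (6.3−5)² = 40.59.
The Normal likelihood contributes (σ²)^(−n/2) exp(−SS/(2σ²)), so the posterior is Inverse-Gamma(α + n/2, β + SS/2) = Inverse-Gamma(3.5, 25.395).
The mode of Inverse-Gamma(a, b) is b/(a+1) = 25.395/4.5 ≈ 5.6433.

σ̂²_MAP = 5.6433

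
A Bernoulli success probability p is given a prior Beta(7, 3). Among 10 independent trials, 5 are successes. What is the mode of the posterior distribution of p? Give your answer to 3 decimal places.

p̂_MAP = 0.611

Prior: Beta(7, 3).
Data: 5 successes in 10 trials. The binomial likelihood contributes p^5(1−p)^5, so the posterior is Beta(7+5, 3+5) = Beta(12, 8).
For Beta(a, b) with a, b > 1 the mode is (a−1)/(a+b−2) = 11/18 ≈ 0.611.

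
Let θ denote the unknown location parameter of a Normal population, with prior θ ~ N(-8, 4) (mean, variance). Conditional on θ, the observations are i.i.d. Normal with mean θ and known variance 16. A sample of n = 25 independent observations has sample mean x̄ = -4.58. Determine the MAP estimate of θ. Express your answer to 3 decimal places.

n = 25, x̄ = -4.58.
For a Normal prior and Normal likelihood with known variance, the posterior is Normal; its mode equals its mean, the precision-weighted average.
Prior precision 1/σ₀² = 1/4 = 0.25; data precision n/σ² = 25/16 = 1.5625.
θ̂ = (0.25·(-8) + 1.5625·(-4.58)) / (0.25 + 1.5625) = (-9.15625)/1.8125 = -293/58 ≈ -5.052.

θ̂_MAP = -5.052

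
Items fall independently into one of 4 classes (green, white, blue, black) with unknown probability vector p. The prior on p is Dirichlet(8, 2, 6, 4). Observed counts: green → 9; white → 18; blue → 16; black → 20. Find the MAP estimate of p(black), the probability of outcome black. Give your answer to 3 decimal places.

The posterior is Dirichlet(αᵢ + nᵢ) = Dirichlet(17, 20, 22, 24).
For a Dirichlet(a₁,…,a_K) with all aᵢ > 1, the mode has j-th component (aⱼ − 1)/(Σaᵢ − K).
Here Σaᵢ = 83 and K = 4, so p(black) = (24 − 1)/(83 − 4) = 23/79 ≈ 0.291.

MAP estimate of p(black) = 0.291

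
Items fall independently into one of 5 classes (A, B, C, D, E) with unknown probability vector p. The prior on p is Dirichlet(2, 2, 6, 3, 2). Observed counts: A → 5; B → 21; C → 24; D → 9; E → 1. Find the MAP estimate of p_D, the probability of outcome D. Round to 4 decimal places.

The posterior is Dirichlet(αᵢ + nᵢ) = Dirichlet(7, 23, 30, 12, 3).
For a Dirichlet(a₁,…,a_K) with all aᵢ > 1, the mode has j-th component (aⱼ − 1)/(Σaᵢ − K).
Here Σaᵢ = 75 and K = 5, so p_D = (12 − 1)/(75 − 5) = 11/70 ≈ 0.1571.

MAP estimate of p_D = 0.1571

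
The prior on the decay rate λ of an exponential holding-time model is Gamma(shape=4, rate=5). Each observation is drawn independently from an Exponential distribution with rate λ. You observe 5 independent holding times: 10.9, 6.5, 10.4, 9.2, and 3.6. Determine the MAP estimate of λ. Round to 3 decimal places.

λ̂_MAP = 0.175

The Exponential(rate=λ) likelihood is ∝ λ^n e^(−λΣtᵢ). Here n = 5 and Σtᵢ = 10.9 + 6.5 + 10.4 + 9.2 + 3.6 = 40.6.
Posterior ∝ λ^3e^(−5λ) · λ^5e^(−40.6λ) = λ^8e^(−45.6λ), i.e. Gamma(9, 45.6).
Mode = (a−1)/b = 8/45.6 ≈ 0.175.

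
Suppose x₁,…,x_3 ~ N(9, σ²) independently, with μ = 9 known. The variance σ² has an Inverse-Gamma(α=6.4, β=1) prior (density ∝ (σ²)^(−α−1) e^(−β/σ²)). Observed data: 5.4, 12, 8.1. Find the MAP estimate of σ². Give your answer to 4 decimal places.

Sum of squared deviations about the known mean: SS = (5.4−9)² + (12−9)² + (8.1−9)² = 22.77.
The Normal likelihood contributes (σ²)^(−n/2) exp(−SS/(2σ²)), so the posterior is Inverse-Gamma(α + n/2, β + SS/2) = Inverse-Gamma(7.9, 12.385).
The mode of Inverse-Gamma(a, b) is b/(a+1) = 12.385/8.9 ≈ 1.3916.

σ̂²_MAP = 1.3916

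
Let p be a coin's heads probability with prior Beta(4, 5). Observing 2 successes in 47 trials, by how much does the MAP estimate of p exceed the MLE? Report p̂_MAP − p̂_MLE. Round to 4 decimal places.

Posterior is Beta(6, 50); MAP = (6−1)/(56−2) = 5/54 ≈ 0.09259.
MLE ignores the prior: p̂_MLE = k/n = 2/47 ≈ 0.04255.
Difference = 5/54 − 2/47 = 127/2538 ≈ 0.0500.

MAP − MLE = 0.0500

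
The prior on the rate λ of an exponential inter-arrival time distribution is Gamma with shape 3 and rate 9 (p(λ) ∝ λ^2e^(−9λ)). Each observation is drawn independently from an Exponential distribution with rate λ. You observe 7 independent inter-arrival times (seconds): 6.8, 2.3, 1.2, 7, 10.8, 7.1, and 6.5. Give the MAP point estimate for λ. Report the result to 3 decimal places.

λ̂_MAP = 0.178

The Exponential(rate=λ) likelihood is ∝ λ^n e^(−λΣtᵢ). Here n = 7 and Σtᵢ = 6.8 + 2.3 + 1.2 + 7 + 10.8 + 7.1 + 6.5 = 41.7.
Posterior ∝ λ^2e^(−9λ) · λ^7e^(−41.7λ) = λ^9e^(−50.7λ), i.e. Gamma(10, 50.7).
Mode = (a−1)/b = 9/50.7 ≈ 0.178.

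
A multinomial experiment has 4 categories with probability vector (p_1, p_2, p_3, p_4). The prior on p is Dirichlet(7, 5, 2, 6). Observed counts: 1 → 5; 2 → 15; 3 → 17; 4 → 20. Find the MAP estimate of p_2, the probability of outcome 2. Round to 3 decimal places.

The posterior is Dirichlet(αᵢ + nᵢ) = Dirichlet(12, 20, 19, 26).
For a Dirichlet(a₁,…,a_K) with all aᵢ > 1, the mode has j-th component (aⱼ − 1)/(Σaᵢ − K).
Here Σaᵢ = 77 and K = 4, so p_2 = (20 − 1)/(77 − 4) = 19/73 ≈ 0.260.

MAP estimate: 0.260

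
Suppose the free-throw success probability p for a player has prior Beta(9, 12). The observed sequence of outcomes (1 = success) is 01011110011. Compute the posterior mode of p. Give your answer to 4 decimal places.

Prior: Beta(9, 12).
Data: 7 successes in 11 trials (from the sequence). The binomial likelihood contributes p^7(1−p)^4, so the posterior is Beta(9+7, 12+4) = Beta(16, 16).
For Beta(a, b) with a, b > 1 the mode is (a−1)/(a+b−2) = 15/30 ≈ 0.5000.

p̂_MAP = 0.5000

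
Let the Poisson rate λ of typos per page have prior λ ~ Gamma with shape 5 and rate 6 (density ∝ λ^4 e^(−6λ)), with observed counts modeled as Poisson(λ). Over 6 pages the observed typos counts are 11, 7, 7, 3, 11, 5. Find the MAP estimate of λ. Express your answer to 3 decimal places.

Σxᵢ = 11+7+7+3+11+5 = 44, with n = 6.
Posterior ∝ λ^4e^(−6λ) · λ^44e^(−6λ) = λ^48e^(−12λ), i.e. Gamma(shape=49, rate=12).
The mode of a Gamma(a, b) with a ≥ 1 (shape–rate) is (a−1)/b = 48/12 ≈ 4.000.

λ̂_MAP = 4.000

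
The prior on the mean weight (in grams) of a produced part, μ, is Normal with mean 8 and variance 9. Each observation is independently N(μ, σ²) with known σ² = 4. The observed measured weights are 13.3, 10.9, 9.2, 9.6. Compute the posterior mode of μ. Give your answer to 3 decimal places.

μ̂_MAP = 10.475

n = 4; x̄ = (13.3 + 10.9 + 9.2 + 9.6)/4 = 43/4 = 10.75.
For a Normal prior and Normal likelihood with known variance, the posterior is Normal; its mode equals its mean, the precision-weighted average.
Prior precision 1/σ₀² = 1/9; data precision n/σ² = 4/4 = 1.
μ̂ = ((1/9)·8 + 1·10.75) / (1/9 + 1) = (419/36)/(10/9) = 10.475.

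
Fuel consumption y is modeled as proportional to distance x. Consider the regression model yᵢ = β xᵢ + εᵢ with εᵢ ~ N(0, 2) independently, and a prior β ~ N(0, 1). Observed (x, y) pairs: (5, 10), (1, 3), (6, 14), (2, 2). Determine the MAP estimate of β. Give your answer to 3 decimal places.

log p(β | y) = −Σ(yᵢ − βxᵢ)²/(2·2) − β²/(2·1) + const.
Setting the derivative to zero: Σxᵢ(yᵢ − βxᵢ)/2 − β/1 = 0, so β = Σxᵢyᵢ / (Σxᵢ² + σ²/τ²).
Σxᵢyᵢ = 5·10 + 1·3 + 6·14 + 2·2 = 141; Σxᵢ² = 66; σ²/τ² = 2.
β̂_MAP = 141 / (66 + 2) = 141/68 ≈ 2.074.

β̂_MAP = 2.074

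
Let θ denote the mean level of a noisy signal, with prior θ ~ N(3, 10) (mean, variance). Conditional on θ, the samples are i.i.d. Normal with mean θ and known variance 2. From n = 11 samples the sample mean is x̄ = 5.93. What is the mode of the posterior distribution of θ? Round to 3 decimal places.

n = 11, x̄ = 5.93.
For a Normal prior and Normal likelihood with known variance, the posterior is Normal; its mode equals its mean, the precision-weighted average.
Prior precision 1/σ₀² = 1/10 = 0.1; data precision n/σ² = 11/2 = 5.5.
θ̂ = (0.1·3 + 5.5·5.93) / (0.1 + 5.5) = 32.915/5.6 = 6583/1120 ≈ 5.878.

θ̂_MAP = 5.878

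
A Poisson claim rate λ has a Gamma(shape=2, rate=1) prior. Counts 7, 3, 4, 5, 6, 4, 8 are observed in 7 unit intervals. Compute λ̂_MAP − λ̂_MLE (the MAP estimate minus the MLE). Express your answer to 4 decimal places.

MAP − MLE = -0.5357

Σxᵢ = 37. Posterior is Gamma(39, 8); MAP = (39−1)/8 = 38/8 ≈ 4.75000.
MLE = x̄ = 37/7 ≈ 5.28571.
Difference = 38/8 − 37/7 = -15/28 ≈ -0.5357.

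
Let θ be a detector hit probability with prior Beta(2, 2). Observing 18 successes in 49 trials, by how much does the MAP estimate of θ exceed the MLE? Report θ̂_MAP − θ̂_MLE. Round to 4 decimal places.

Posterior is Beta(20, 33); MAP = (20−1)/(53−2) = 19/51 ≈ 0.37255.
MLE ignores the prior: θ̂_MLE = k/n = 18/49 ≈ 0.36735.
Difference = 19/51 − 18/49 = 13/2499 ≈ 0.0052.

MAP − MLE = 0.0052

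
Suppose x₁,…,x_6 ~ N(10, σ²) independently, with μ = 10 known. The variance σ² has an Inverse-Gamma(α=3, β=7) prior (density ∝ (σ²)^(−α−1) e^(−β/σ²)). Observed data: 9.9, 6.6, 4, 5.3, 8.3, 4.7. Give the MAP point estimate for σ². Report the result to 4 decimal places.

σ̂²_MAP = 8.1886

Sum of squared deviations about the known mean: SS = (9.9−10)² + (6.6−10)² + (4−10)² + (5.3−10)² + (8.3−10)² + (4.7−10)² = 100.64.
The Normal likelihood contributes (σ²)^(−n/2) exp(−SS/(2σ²)), so the posterior is Inverse-Gamma(α + n/2, β + SS/2) = Inverse-Gamma(6, 57.32).
The mode of Inverse-Gamma(a, b) is b/(a+1) = 57.32/7 ≈ 8.1886.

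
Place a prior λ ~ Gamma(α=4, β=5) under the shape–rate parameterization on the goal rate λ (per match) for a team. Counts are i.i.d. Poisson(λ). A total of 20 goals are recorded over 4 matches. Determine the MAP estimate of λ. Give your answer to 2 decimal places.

Σxᵢ = 20, n = 4.
Posterior ∝ λ^3e^(−5λ) · λ^20e^(−4λ) = λ^23e^(−9λ), i.e. Gamma(shape=24, rate=9).
The mode of a Gamma(a, b) with a ≥ 1 (shape–rate) is (a−1)/b = 23/9 ≈ 2.56.

λ̂_MAP = 2.56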